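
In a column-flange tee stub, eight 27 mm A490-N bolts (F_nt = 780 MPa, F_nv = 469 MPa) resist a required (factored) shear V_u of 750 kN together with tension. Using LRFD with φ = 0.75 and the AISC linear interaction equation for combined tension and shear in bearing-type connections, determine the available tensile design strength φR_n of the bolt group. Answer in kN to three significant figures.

A_b = π·27²/4 = 572.6 mm²; f_rv = 750 × 1000 / (8 × 572.6) = 163.7 MPa.
F'_nt = 1.3 F_nt − (F_nt / φF_nv) f_rv = 1.3·780 − (780/(0.75·469))·163.7 = 650.9 MPa, capped at F_nt → F'_nt = 650.9 MPa.
R_n = F'_nt · A_b · n = 650.9 × 572.6 × 8 / 1000 = 2981 kN.
Design strength φR_n = 0.75 × 2981 = 2240 kN.

2240 kN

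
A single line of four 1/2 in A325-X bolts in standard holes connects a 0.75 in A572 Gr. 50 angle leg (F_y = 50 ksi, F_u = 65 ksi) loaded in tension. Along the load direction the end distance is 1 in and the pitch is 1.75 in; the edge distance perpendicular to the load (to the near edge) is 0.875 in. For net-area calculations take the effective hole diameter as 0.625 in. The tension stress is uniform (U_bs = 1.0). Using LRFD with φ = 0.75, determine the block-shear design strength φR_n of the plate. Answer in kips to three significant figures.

110 kips

Shear plane L_v = 1 + 3·1.75 = 6.25 in; A_gv = 6.25 × 0.75 = 4.688 in².
A_nv = (6.25 − 3.5·0.625) × 0.75 = 3.047 in².
A_nt = (0.875 − 0.5·0.625) × 0.75 = 0.4219 in².
0.6 F_u A_nv = 118.8 kips; 0.6 F_y A_gv = 140.6 kips → shear rupture governs the shear term.
R_n = 118.8 + 1.0 × 65 × 0.4219 = 146.2 kips.
Design strength φR_n = 0.75 × 146.2 = 110 kips.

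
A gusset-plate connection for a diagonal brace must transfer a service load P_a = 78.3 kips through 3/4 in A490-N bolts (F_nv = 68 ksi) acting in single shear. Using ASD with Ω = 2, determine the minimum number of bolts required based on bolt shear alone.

A_b = π·0.75²/4 = 0.4418 in².
Per-bolt allowable strength R_n/Ω = 68 × 0.4418 × 1 / 2 = 15.02 kips.
n ≥ 78.3 / 15.02 = 5.213 → use 6 bolts.

6 bolts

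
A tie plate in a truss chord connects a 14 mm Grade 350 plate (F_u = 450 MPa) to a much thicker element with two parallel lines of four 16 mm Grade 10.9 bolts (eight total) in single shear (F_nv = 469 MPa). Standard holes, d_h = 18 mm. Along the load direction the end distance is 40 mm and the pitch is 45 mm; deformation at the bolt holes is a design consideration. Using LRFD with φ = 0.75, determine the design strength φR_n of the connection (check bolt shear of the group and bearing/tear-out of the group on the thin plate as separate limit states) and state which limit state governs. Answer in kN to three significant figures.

566 kN (bolt shear governs)

Bolt shear: A_b = π·16²/4 = 201.1 mm²; R_n = 469 × 201.1 × 8 × 1 / 1000 = 754.4 kN → 0.75 × 754.4 = 566 kN.
Bearing (1.2 l_c t F_u ≤ 2.4 d t F_u): upper limit = 2.4·16·14·450 / 1000 = 241.9 kN.
  Edge l_c = 40 − 18/2 = 31 → r_n = 234.4 kN; interior l_c = 45 − 18 = 27 → r_n = 204.1 kN.
  R_n,bearing = 2·234.4 + 6·204.1 = 1693 kN → 0.75 × 1693 = 1270 kN.
Bolt shear governs: 566 kN.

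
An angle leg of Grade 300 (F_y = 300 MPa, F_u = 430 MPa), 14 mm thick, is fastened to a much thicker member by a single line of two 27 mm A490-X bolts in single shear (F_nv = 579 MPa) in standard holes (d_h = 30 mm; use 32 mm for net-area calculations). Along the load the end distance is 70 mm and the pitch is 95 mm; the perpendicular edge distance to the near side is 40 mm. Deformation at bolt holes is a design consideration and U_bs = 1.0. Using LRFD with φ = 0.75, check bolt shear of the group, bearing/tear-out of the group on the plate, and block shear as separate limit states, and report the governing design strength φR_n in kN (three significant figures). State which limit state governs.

Bolt shear: A_b = π·27²/4 = 572.6 mm²; R_n = 579 × 572.6 × 2 × 1 / 1000 = 663 kN → 0.75 × 663 = 497 kN.
Bearing: edge l_c = 55, r_n = 390.1 kN; interior l_c = 65, r_n = 390.1 kN; R_n = 390.1 + 1·390.1 = 780.2 kN → 585 kN.
Block shear: A_gv = 2310, A_nv = 1638, A_nt = 336 mm²; R_n = min(0.6F_uA_nv, 0.6F_yA_gv) + U_bs·F_u·A_nt = 560.3 kN → 420 kN.
Block shear governs: 420 kN.

420 kN (block shear governs)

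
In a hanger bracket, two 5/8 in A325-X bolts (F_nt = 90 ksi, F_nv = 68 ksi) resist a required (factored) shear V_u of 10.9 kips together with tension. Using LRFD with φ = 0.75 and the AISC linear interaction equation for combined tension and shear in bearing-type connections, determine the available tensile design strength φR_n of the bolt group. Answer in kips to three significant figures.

39.4 kips

A_b = π·0.625²/4 = 0.3068 in²; f_rv = 10.9 / (2 × 0.3068) = 17.76 ksi.
F'_nt = 1.3 F_nt − (F_nt / φF_nv) f_rv = 1.3·90 − (90/(0.75·68))·17.76 = 85.65 ksi, capped at F_nt → F'_nt = 85.65 ksi.
R_n = F'_nt · A_b · n = 85.65 × 0.3068 × 2 = 52.56 kips.
Design strength φR_n = 0.75 × 52.56 = 39.4 kips.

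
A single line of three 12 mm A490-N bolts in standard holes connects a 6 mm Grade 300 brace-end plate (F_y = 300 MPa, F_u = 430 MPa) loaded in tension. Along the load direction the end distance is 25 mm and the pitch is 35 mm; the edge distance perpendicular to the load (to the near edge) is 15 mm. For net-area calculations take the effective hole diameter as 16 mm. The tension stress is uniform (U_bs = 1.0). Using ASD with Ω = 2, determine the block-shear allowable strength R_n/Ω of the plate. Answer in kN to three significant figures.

Shear plane L_v = 25 + 2·35 = 95 mm; A_gv = 95 × 6 = 570 mm².
A_nv = (95 − 2.5·16) × 6 = 330 mm².
A_nt = (15 − 0.5·16) × 6 = 42 mm².
0.6 F_u A_nv = 85.14 kN; 0.6 F_y A_gv = 102.6 kN → shear rupture governs the shear term.
R_n = 85.14 + 1.0 × 430 × 42 / 1000 = 103.2 kN.
Allowable strength R_n/Ω = 103.2 / 2 = 51.6 kN.

51.6 kN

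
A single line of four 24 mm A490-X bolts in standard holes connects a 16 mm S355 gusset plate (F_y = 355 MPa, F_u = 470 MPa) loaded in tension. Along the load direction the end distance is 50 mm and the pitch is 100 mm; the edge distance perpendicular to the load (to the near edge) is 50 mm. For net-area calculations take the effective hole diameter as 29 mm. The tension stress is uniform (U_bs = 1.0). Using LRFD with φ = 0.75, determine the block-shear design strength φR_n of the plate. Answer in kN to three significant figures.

Shear plane L_v = 50 + 3·100 = 350 mm; A_gv = 350 × 16 = 5600 mm².
A_nv = (350 − 3.5·29) × 16 = 3976 mm².
A_nt = (50 − 0.5·29) × 16 = 568 mm².
0.6 F_u A_nv = 1121 kN; 0.6 F_y A_gv = 1193 kN → shear rupture governs the shear term.
R_n = 1121 + 1.0 × 470 × 568 / 1000 = 1388 kN.
Design strength φR_n = 0.75 × 1388 = 1040 kN.

1040 kN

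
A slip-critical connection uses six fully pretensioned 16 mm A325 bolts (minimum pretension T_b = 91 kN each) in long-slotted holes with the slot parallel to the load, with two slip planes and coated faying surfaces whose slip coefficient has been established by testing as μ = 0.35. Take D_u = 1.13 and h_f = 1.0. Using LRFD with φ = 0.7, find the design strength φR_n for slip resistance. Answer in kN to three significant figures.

R_n = μ · D_u · h_f · T_b · n_s · n_b = 0.35 × 1.13 × 1.0 × 91 × 2 × 6 = 431.9 kN.
Design strength φR_n = 0.7 × 431.9 = 302 kN.

302 kN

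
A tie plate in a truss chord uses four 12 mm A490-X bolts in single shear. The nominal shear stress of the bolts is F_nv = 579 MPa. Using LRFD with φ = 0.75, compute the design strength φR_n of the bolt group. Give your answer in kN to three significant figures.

196 kN

A_b = π × 12² / 4 = 113.1 mm².
R_n = F_nv · A_b · n · n_s = 579 × 113.1 × 4 × 1 / 1000 = 261.9 kN.
Design strength φR_n = 0.75 × 261.9 = 196 kN.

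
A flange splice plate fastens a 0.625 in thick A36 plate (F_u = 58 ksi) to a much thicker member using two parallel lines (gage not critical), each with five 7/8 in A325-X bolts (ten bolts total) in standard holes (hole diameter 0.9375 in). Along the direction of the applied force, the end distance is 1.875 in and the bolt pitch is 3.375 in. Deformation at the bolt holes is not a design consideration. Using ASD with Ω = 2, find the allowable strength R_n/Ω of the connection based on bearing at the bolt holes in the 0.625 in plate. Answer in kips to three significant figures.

457 kips

Per bolt r_n = 1.5 l_c t F_u ≤ 3.0 d t F_u; upper limit = 3.0 × 0.875 × 0.625 × 58 = 95.16 kips.
Edge bolt: l_c = 1.875 − 0.9375/2 = 1.406 in → 1.5 × 1.406 × 0.625 × 58 = 76.46 → r_n = 76.46 kips.
Interior bolts: l_c = 3.375 − 0.9375 = 2.438 in → 1.5 × 2.438 × 0.625 × 58 = 132.5 → r_n = 95.16 kips.
R_n = 2 × 76.46 + 8 × 95.16 = 914.2 kips.
Allowable strength R_n/Ω = 914.2 / 2 = 457 kips.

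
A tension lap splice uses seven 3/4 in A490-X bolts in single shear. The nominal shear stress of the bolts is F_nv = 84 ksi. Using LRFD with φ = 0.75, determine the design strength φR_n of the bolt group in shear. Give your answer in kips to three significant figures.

A_b = π × 0.75² / 4 = 0.4418 in².
R_n = F_nv · A_b · n · n_s = 84 × 0.4418 × 7 × 1 = 259.8 kips.
Design strength φR_n = 0.75 × 259.8 = 195 kips.

195 kips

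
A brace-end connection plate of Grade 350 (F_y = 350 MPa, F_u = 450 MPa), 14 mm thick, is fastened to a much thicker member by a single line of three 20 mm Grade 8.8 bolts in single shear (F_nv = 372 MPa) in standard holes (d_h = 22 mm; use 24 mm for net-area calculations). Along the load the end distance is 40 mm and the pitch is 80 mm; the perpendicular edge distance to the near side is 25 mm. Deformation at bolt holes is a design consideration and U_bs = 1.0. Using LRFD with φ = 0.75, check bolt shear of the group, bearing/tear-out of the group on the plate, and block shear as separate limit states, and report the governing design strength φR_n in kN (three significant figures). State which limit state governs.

263 kN (bolt shear governs)

Bolt shear: A_b = π·20²/4 = 314.2 mm²; R_n = 372 × 314.2 × 3 × 1 / 1000 = 350.6 kN → 0.75 × 350.6 = 263 kN.
Bearing: edge l_c = 29, r_n = 219.2 kN; interior l_c = 58, r_n = 302.4 kN; R_n = 219.2 + 2·302.4 = 824 kN → 618 kN.
Block shear: A_gv = 2800, A_nv = 1960, A_nt = 182 mm²; R_n = min(0.6F_uA_nv, 0.6F_yA_gv) + U_bs·F_u·A_nt = 611.1 kN → 458 kN.
Bolt shear governs: 263 kN.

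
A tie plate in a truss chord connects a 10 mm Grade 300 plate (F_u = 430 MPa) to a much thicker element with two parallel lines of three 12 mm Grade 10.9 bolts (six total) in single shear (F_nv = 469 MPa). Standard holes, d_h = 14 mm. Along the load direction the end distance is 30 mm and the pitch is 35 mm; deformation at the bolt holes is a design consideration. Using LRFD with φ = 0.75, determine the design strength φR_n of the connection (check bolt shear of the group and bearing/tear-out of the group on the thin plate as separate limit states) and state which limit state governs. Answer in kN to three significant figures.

239 kN (bolt shear governs)

Bolt shear: A_b = π·12²/4 = 113.1 mm²; R_n = 469 × 113.1 × 6 × 1 / 1000 = 318.3 kN → 0.75 × 318.3 = 239 kN.
Bearing (1.2 l_c t F_u ≤ 2.4 d t F_u): upper limit = 2.4·12·10·430 / 1000 = 123.8 kN.
  Edge l_c = 30 − 14/2 = 23 → r_n = 118.7 kN; interior l_c = 35 − 14 = 21 → r_n = 108.4 kN.
  R_n,bearing = 2·118.7 + 4·108.4 = 670.8 kN → 0.75 × 670.8 = 503 kN.
Bolt shear governs: 239 kN.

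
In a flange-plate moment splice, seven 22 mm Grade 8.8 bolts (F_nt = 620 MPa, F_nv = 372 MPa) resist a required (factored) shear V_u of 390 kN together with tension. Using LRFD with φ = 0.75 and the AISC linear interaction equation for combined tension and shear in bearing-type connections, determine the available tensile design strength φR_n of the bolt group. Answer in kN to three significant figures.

959 kN

A_b = π·22²/4 = 380.1 mm²; f_rv = 390 × 1000 / (7 × 380.1) = 146.6 MPa.
F'_nt = 1.3 F_nt − (F_nt / φF_nv) f_rv = 1.3·620 − (620/(0.75·372))·146.6 = 480.3 MPa, capped at F_nt → F'_nt = 480.3 MPa.
R_n = F'_nt · A_b · n = 480.3 × 380.1 × 7 / 1000 = 1278 kN.
Design strength φR_n = 0.75 × 1278 = 959 kN.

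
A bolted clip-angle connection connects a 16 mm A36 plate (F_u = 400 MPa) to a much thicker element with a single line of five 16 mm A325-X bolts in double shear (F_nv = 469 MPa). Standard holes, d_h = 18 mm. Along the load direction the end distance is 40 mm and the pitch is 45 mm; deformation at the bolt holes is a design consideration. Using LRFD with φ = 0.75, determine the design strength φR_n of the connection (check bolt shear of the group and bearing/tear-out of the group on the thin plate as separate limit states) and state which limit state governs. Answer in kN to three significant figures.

707 kN (bolt shear governs)

Bolt shear: A_b = π·16²/4 = 201.1 mm²; R_n = 469 × 201.1 × 5 × 2 / 1000 = 943 kN → 0.75 × 943 = 707 kN.
Bearing (1.2 l_c t F_u ≤ 2.4 d t F_u): upper limit = 2.4·16·16·400 / 1000 = 245.8 kN.
  Edge l_c = 40 − 18/2 = 31 → r_n = 238.1 kN; interior l_c = 45 − 18 = 27 → r_n = 207.4 kN.
  R_n,bearing = 1·238.1 + 4·207.4 = 1068 kN → 0.75 × 1068 = 801 kN.
Bolt shear governs: 707 kN.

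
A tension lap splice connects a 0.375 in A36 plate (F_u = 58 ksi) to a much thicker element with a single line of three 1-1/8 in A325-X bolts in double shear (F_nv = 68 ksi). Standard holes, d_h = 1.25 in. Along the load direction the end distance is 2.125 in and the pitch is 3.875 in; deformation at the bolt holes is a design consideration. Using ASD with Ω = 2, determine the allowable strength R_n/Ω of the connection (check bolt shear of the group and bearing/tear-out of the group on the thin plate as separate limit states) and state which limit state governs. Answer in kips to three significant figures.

Bolt shear: A_b = π·1.125²/4 = 0.994 in²; R_n = 68 × 0.994 × 3 × 2 = 405.6 kips → 405.6 / 2 = 203 kips.
Bearing (1.2 l_c t F_u ≤ 2.4 d t F_u): upper limit = 2.4·1.125·0.375·58 = 58.72 kips.
  Edge l_c = 2.125 − 1.25/2 = 1.5 → r_n = 39.15 kips; interior l_c = 3.875 − 1.25 = 2.625 → r_n = 58.72 kips.
  R_n,bearing = 1·39.15 + 2·58.72 = 156.6 kips → 156.6 / 2 = 78.3 kips.
Bearing governs: 78.3 kips.

78.3 kips (bearing governs)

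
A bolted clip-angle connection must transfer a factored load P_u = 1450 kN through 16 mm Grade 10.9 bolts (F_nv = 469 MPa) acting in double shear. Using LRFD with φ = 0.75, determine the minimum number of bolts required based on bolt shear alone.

A_b = π·16²/4 = 201.1 mm².
Per-bolt design strength φR_n = 0.75 × 469 × 201.1 × 2 / 1000 = 141.4 kN.
n ≥ 1450 / 141.4 = 10.25 → use 11 bolts.

11 bolts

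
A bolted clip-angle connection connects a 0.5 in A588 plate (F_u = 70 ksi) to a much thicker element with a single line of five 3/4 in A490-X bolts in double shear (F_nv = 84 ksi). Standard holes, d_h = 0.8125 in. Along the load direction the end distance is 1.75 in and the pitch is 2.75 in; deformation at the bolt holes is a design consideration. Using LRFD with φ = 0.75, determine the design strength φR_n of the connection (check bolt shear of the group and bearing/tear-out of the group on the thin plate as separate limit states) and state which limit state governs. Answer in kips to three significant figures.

Bolt shear: A_b = π·0.75²/4 = 0.4418 in²; R_n = 84 × 0.4418 × 5 × 2 = 371.1 kips → 0.75 × 371.1 = 278 kips.
Bearing (1.2 l_c t F_u ≤ 2.4 d t F_u): upper limit = 2.4·0.75·0.5·70 = 63 kips.
  Edge l_c = 1.75 − 0.8125/2 = 1.344 → r_n = 56.44 kips; interior l_c = 2.75 − 0.8125 = 1.938 → r_n = 63 kips.
  R_n,bearing = 1·56.44 + 4·63 = 308.4 kips → 0.75 × 308.4 = 231 kips.
Bearing governs: 231 kips.

231 kips (bearing governs)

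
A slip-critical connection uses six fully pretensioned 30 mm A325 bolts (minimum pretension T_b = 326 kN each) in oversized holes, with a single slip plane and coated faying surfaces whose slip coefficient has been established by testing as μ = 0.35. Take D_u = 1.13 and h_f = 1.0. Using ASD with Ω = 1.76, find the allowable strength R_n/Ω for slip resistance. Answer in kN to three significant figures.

440 kN

R_n = μ · D_u · h_f · T_b · n_s · n_b = 0.35 × 1.13 × 1.0 × 326 × 1 × 6 = 773.6 kN.
Allowable strength R_n/Ω = 773.6 / 1.76 = 440 kN.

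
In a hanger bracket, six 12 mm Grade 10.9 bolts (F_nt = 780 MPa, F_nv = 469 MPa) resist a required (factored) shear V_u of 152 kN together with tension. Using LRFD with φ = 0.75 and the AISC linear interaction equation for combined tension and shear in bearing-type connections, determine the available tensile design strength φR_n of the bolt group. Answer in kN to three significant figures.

A_b = π·12²/4 = 113.1 mm²; f_rv = 152 × 1000 / (6 × 113.1) = 224 MPa.
F'_nt = 1.3 F_nt − (F_nt / φF_nv) f_rv = 1.3·780 − (780/(0.75·469))·224 = 517.3 MPa, capped at F_nt → F'_nt = 517.3 MPa.
R_n = F'_nt · A_b · n = 517.3 × 113.1 × 6 / 1000 = 351 kN.
Design strength φR_n = 0.75 × 351 = 263 kN.

263 kN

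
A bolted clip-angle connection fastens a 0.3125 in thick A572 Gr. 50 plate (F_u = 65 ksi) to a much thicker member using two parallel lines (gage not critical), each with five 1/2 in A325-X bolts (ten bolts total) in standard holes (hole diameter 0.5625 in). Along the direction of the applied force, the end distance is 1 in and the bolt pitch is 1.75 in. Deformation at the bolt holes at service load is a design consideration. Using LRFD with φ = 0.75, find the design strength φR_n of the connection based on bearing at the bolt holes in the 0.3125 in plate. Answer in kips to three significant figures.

173 kips

Per bolt r_n = 1.2 l_c t F_u ≤ 2.4 d t F_u; upper limit = 2.4 × 0.5 × 0.3125 × 65 = 24.38 kips.
Edge bolt: l_c = 1 − 0.5625/2 = 0.7188 in → 1.2 × 0.7188 × 0.3125 × 65 = 17.52 → r_n = 17.52 kips.
Interior bolts: l_c = 1.75 − 0.5625 = 1.188 in → 1.2 × 1.188 × 0.3125 × 65 = 28.95 → r_n = 24.38 kips.
R_n = 2 × 17.52 + 8 × 24.38 = 230 kips.
Design strength φR_n = 0.75 × 230 = 173 kips.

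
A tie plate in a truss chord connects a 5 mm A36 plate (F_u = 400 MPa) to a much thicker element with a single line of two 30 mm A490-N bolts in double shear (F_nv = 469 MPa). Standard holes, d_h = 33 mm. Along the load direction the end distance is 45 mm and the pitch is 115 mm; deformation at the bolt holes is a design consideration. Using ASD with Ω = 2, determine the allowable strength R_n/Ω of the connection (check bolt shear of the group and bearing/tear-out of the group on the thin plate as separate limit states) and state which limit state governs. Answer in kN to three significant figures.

Bolt shear: A_b = π·30²/4 = 706.9 mm²; R_n = 469 × 706.9 × 2 × 2 / 1000 = 1326 kN → 1326 / 2 = 663 kN.
Bearing (1.2 l_c t F_u ≤ 2.4 d t F_u): upper limit = 2.4·30·5·400 / 1000 = 144 kN.
  Edge l_c = 45 − 33/2 = 28.5 → r_n = 68.4 kN; interior l_c = 115 − 33 = 82 → r_n = 144 kN.
  R_n,bearing = 1·68.4 + 1·144 = 212.4 kN → 212.4 / 2 = 106 kN.
Bearing governs: 106 kN.

106 kN (bearing governs)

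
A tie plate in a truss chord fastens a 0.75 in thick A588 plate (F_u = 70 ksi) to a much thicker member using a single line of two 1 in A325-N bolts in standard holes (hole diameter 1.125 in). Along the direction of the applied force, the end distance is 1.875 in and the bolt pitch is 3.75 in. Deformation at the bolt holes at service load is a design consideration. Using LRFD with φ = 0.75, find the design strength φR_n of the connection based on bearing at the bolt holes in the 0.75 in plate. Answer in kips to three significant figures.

Per bolt r_n = 1.2 l_c t F_u ≤ 2.4 d t F_u; upper limit = 2.4 × 1 × 0.75 × 70 = 126 kips.
Edge bolt: l_c = 1.875 − 1.125/2 = 1.312 in → 1.2 × 1.312 × 0.75 × 70 = 82.69 → r_n = 82.69 kips.
Interior bolts: l_c = 3.75 − 1.125 = 2.625 in → 1.2 × 2.625 × 0.75 × 70 = 165.4 → r_n = 126 kips.
R_n = 1 × 82.69 + 1 × 126 = 208.7 kips.
Design strength φR_n = 0.75 × 208.7 = 157 kips.

157 kips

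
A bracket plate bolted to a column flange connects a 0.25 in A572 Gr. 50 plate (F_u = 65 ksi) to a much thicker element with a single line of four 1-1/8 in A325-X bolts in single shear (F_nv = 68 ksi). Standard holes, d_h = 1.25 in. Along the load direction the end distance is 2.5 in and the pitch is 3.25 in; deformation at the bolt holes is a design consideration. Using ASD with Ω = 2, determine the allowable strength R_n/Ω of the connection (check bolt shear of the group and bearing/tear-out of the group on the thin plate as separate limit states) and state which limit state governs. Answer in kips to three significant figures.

76.8 kips (bearing governs)

Bolt shear: A_b = π·1.125²/4 = 0.994 in²; R_n = 68 × 0.994 × 4 × 1 = 270.4 kips → 270.4 / 2 = 135 kips.
Bearing (1.2 l_c t F_u ≤ 2.4 d t F_u): upper limit = 2.4·1.125·0.25·65 = 43.87 kips.
  Edge l_c = 2.5 − 1.25/2 = 1.875 → r_n = 36.56 kips; interior l_c = 3.25 − 1.25 = 2 → r_n = 39 kips.
  R_n,bearing = 1·36.56 + 3·39 = 153.6 kips → 153.6 / 2 = 76.8 kips.
Bearing governs: 76.8 kips.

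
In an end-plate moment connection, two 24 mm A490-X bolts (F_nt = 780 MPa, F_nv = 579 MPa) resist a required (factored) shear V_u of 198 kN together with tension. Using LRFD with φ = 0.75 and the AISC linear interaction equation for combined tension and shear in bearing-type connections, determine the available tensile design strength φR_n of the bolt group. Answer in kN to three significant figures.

A_b = π·24²/4 = 452.4 mm²; f_rv = 198 × 1000 / (2 × 452.4) = 218.8 MPa.
F'_nt = 1.3 F_nt − (F_nt / φF_nv) f_rv = 1.3·780 − (780/(0.75·579))·218.8 = 620.9 MPa, capped at F_nt → F'_nt = 620.9 MPa.
R_n = F'_nt · A_b · n = 620.9 × 452.4 × 2 / 1000 = 561.8 kN.
Design strength φR_n = 0.75 × 561.8 = 421 kN.

421 kN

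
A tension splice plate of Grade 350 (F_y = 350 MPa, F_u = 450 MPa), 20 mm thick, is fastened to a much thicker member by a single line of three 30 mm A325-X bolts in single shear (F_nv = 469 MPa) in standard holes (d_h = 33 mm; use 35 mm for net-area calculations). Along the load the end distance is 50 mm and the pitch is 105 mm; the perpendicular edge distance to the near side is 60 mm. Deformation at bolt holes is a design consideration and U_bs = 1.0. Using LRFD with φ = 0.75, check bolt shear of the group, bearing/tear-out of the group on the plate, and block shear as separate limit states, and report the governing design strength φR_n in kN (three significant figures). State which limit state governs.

746 kN (bolt shear governs)

Bolt shear: A_b = π·30²/4 = 706.9 mm²; R_n = 469 × 706.9 × 3 × 1 / 1000 = 994.5 kN → 0.75 × 994.5 = 746 kN.
Bearing: edge l_c = 33.5, r_n = 361.8 kN; interior l_c = 72, r_n = 648 kN; R_n = 361.8 + 2·648 = 1658 kN → 1240 kN.
Block shear: A_gv = 5200, A_nv = 3450, A_nt = 850 mm²; R_n = min(0.6F_uA_nv, 0.6F_yA_gv) + U_bs·F_u·A_nt = 1314 kN → 986 kN.
Bolt shear governs: 746 kN.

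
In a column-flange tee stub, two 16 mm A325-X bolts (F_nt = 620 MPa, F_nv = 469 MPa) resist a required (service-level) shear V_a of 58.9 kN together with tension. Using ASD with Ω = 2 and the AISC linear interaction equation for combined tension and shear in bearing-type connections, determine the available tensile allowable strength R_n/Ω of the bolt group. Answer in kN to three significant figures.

A_b = π·16²/4 = 201.1 mm²; f_rv = 58.9 × 1000 / (2 × 201.1) = 146.5 MPa.
F'_nt = 1.3 F_nt − (Ω F_nt / F_nv) f_rv = 1.3·620 − (2·620/469)·146.5 = 418.7 MPa, capped at F_nt → F'_nt = 418.7 MPa.
R_n = F'_nt · A_b · n = 418.7 × 201.1 × 2 / 1000 = 168.4 kN.
Allowable strength R_n/Ω = 168.4 / 2 = 84.2 kN.

84.2 kN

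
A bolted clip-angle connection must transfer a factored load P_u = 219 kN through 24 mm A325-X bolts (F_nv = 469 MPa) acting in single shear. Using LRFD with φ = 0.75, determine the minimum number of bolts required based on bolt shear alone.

A_b = π·24²/4 = 452.4 mm².
Per-bolt design strength φR_n = 0.75 × 469 × 452.4 × 1 / 1000 = 159.1 kN.
n ≥ 219 / 159.1 = 1.376 → use 2 bolts.

2 bolts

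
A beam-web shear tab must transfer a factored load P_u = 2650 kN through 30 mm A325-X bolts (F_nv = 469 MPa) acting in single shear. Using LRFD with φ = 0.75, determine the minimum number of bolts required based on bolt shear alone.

A_b = π·30²/4 = 706.9 mm².
Per-bolt design strength φR_n = 0.75 × 469 × 706.9 × 1 / 1000 = 248.6 kN.
n ≥ 2650 / 248.6 = 10.66 → use 11 bolts.

11 bolts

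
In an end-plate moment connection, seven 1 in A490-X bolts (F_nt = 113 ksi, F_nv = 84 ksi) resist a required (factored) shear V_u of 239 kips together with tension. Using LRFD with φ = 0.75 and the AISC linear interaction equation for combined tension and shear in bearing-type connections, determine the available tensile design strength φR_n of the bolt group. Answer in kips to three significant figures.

A_b = π·1²/4 = 0.7854 in²; f_rv = 239 / (7 × 0.7854) = 43.47 ksi.
F'_nt = 1.3 F_nt − (F_nt / φF_nv) f_rv = 1.3·113 − (113/(0.75·84))·43.47 = 68.93 ksi, capped at F_nt → F'_nt = 68.93 ksi.
R_n = F'_nt · A_b · n = 68.93 × 0.7854 × 7 = 378.9 kips.
Design strength φR_n = 0.75 × 378.9 = 284 kips.

284 kips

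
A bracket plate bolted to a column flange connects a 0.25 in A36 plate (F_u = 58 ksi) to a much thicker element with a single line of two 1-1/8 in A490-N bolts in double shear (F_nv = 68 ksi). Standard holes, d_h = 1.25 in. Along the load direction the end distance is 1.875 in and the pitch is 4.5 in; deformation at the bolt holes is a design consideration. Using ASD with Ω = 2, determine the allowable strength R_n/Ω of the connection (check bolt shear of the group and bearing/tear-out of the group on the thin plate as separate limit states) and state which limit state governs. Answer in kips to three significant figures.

Bolt shear: A_b = π·1.125²/4 = 0.994 in²; R_n = 68 × 0.994 × 2 × 2 = 270.4 kips → 270.4 / 2 = 135 kips.
Bearing (1.2 l_c t F_u ≤ 2.4 d t F_u): upper limit = 2.4·1.125·0.25·58 = 39.15 kips.
  Edge l_c = 1.875 − 1.25/2 = 1.25 → r_n = 21.75 kips; interior l_c = 4.5 − 1.25 = 3.25 → r_n = 39.15 kips.
  R_n,bearing = 1·21.75 + 1·39.15 = 60.9 kips → 60.9 / 2 = 30.4 kips.
Bearing governs: 30.4 kips.

30.4 kips (bearing governs)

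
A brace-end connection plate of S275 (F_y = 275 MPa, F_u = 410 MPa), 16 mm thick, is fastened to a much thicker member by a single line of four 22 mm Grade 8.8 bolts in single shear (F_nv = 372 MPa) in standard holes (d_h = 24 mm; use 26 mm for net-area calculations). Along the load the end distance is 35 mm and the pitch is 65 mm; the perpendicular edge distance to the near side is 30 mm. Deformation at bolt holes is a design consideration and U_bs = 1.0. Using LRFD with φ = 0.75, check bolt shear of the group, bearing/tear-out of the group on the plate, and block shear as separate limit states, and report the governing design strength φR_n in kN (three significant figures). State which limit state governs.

Bolt shear: A_b = π·22²/4 = 380.1 mm²; R_n = 372 × 380.1 × 4 × 1 / 1000 = 565.6 kN → 0.75 × 565.6 = 424 kN.
Bearing: edge l_c = 23, r_n = 181.1 kN; interior l_c = 41, r_n = 322.8 kN; R_n = 181.1 + 3·322.8 = 1149 kN → 862 kN.
Block shear: A_gv = 3680, A_nv = 2224, A_nt = 272 mm²; R_n = min(0.6F_uA_nv, 0.6F_yA_gv) + U_bs·F_u·A_nt = 658.6 kN → 494 kN.
Bolt shear governs: 424 kN.

424 kN (bolt shear governs)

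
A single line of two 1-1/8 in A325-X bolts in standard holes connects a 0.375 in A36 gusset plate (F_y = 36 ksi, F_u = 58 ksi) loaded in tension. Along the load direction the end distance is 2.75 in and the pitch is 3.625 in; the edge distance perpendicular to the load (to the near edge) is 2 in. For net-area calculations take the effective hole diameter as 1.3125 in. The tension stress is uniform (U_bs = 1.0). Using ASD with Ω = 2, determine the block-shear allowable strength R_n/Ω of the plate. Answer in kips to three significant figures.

Shear plane L_v = 2.75 + 1·3.625 = 6.375 in; A_gv = 6.375 × 0.375 = 2.391 in².
A_nv = (6.375 − 1.5·1.3125) × 0.375 = 1.652 in².
A_nt = (2 − 0.5·1.3125) × 0.375 = 0.5039 in².
0.6 F_u A_nv = 57.5 kips; 0.6 F_y A_gv = 51.64 kips → shear yielding governs the shear term.
R_n = 51.64 + 1.0 × 58 × 0.5039 = 80.86 kips.
Allowable strength R_n/Ω = 80.86 / 2 = 40.4 kips.

40.4 kips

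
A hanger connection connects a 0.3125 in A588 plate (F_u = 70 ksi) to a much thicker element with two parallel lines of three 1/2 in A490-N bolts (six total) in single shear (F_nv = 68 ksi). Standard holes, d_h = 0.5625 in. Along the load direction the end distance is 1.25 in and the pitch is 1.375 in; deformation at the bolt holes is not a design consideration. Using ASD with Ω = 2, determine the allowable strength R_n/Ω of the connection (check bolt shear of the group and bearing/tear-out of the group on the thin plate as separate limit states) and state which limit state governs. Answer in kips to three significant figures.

40.1 kips (bolt shear governs)

Bolt shear: A_b = π·0.5²/4 = 0.1963 in²; R_n = 68 × 0.1963 × 6 × 1 = 80.11 kips → 80.11 / 2 = 40.1 kips.
Bearing (1.5 l_c t F_u ≤ 3.0 d t F_u): upper limit = 3.0·0.5·0.3125·70 = 32.81 kips.
  Edge l_c = 1.25 − 0.5625/2 = 0.9688 → r_n = 31.79 kips; interior l_c = 1.375 − 0.5625 = 0.8125 → r_n = 26.66 kips.
  R_n,bearing = 2·31.79 + 4·26.66 = 170.2 kips → 170.2 / 2 = 85.1 kips.
Bolt shear governs: 40.1 kips.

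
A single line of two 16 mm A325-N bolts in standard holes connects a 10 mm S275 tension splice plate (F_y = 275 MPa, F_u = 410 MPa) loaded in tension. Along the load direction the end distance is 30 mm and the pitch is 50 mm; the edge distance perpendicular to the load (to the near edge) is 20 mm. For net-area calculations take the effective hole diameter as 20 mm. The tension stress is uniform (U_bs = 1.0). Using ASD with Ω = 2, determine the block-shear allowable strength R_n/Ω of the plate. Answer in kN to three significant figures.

82 kN

Shear plane L_v = 30 + 1·50 = 80 mm; A_gv = 80 × 10 = 800 mm².
A_nv = (80 − 1.5·20) × 10 = 500 mm².
A_nt = (20 − 0.5·20) × 10 = 100 mm².
0.6 F_u A_nv = 123 kN; 0.6 F_y A_gv = 132 kN → shear rupture governs the shear term.
R_n = 123 + 1.0 × 410 × 100 / 1000 = 164 kN.
Allowable strength R_n/Ω = 164 / 2 = 82 kN.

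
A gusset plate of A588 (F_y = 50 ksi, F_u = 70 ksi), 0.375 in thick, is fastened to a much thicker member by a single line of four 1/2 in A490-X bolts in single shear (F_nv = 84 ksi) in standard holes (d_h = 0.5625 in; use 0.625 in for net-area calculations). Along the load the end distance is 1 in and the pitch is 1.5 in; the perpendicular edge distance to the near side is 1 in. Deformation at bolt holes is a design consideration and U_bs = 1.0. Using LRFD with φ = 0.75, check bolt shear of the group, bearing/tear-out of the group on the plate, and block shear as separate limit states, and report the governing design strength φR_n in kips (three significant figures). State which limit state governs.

Bolt shear: A_b = π·0.5²/4 = 0.1963 in²; R_n = 84 × 0.1963 × 4 × 1 = 65.97 kips → 0.75 × 65.97 = 49.5 kips.
Bearing: edge l_c = 0.7188, r_n = 22.64 kips; interior l_c = 0.9375, r_n = 29.53 kips; R_n = 22.64 + 3·29.53 = 111.2 kips → 83.4 kips.
Block shear: A_gv = 2.062, A_nv = 1.242, A_nt = 0.2578 in²; R_n = min(0.6F_uA_nv, 0.6F_yA_gv) + U_bs·F_u·A_nt = 70.22 kips → 52.7 kips.
Bolt shear governs: 49.5 kips.

49.5 kips (bolt shear governs)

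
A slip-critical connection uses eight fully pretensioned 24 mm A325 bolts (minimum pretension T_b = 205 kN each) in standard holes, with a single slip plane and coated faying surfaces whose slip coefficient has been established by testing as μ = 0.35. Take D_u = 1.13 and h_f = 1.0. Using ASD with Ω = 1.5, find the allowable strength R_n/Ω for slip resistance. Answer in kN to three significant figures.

432 kN

R_n = μ · D_u · h_f · T_b · n_s · n_b = 0.35 × 1.13 × 1.0 × 205 × 1 × 8 = 648.6 kN.
Allowable strength R_n/Ω = 648.6 / 1.5 = 432 kN.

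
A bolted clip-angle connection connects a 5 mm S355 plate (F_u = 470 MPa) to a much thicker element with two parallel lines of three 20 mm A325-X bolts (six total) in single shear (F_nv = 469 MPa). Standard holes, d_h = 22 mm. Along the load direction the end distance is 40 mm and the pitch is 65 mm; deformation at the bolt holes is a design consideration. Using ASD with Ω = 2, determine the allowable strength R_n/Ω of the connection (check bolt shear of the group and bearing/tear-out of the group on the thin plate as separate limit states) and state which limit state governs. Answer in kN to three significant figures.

Bolt shear: A_b = π·20²/4 = 314.2 mm²; R_n = 469 × 314.2 × 6 × 1 / 1000 = 884 kN → 884 / 2 = 442 kN.
Bearing (1.2 l_c t F_u ≤ 2.4 d t F_u): upper limit = 2.4·20·5·470 / 1000 = 112.8 kN.
  Edge l_c = 40 − 22/2 = 29 → r_n = 81.78 kN; interior l_c = 65 − 22 = 43 → r_n = 112.8 kN.
  R_n,bearing = 2·81.78 + 4·112.8 = 614.8 kN → 614.8 / 2 = 307 kN.
Bearing governs: 307 kN.

307 kN (bearing governs)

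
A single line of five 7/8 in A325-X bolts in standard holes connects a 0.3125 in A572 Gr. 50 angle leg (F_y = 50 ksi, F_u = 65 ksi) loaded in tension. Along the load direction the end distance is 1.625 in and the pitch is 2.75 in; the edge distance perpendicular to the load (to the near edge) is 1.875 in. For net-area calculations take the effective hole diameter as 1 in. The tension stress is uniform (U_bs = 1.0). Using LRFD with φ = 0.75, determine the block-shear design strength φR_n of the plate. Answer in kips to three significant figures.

95.2 kips

Shear plane L_v = 1.625 + 4·2.75 = 12.62 in; A_gv = 12.62 × 0.3125 = 3.945 in².
A_nv = (12.62 − 4.5·1) × 0.3125 = 2.539 in².
A_nt = (1.875 − 0.5·1) × 0.3125 = 0.4297 in².
0.6 F_u A_nv = 99.02 kips; 0.6 F_y A_gv = 118.4 kips → shear rupture governs the shear term.
R_n = 99.02 + 1.0 × 65 × 0.4297 = 127 kips.
Design strength φR_n = 0.75 × 127 = 95.2 kips.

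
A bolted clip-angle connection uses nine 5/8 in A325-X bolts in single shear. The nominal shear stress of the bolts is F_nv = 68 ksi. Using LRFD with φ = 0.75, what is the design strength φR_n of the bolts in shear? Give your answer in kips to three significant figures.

141 kips

A_b = π × 0.625² / 4 = 0.3068 in².
R_n = F_nv · A_b · n · n_s = 68 × 0.3068 × 9 × 1 = 187.8 kips.
Design strength φR_n = 0.75 × 187.8 = 141 kips.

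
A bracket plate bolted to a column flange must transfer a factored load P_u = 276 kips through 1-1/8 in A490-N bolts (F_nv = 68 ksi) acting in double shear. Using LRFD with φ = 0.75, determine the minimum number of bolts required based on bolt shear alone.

3 bolts

A_b = π·1.125²/4 = 0.994 in².
Per-bolt design strength φR_n = 0.75 × 68 × 0.994 × 2 = 101.4 kips.
n ≥ 276 / 101.4 = 2.722 → use 3 bolts.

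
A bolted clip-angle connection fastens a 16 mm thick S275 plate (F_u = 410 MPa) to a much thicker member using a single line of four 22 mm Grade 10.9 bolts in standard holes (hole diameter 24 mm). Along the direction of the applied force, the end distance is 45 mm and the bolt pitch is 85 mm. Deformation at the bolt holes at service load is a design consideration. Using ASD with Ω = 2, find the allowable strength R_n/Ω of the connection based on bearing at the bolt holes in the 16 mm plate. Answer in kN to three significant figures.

Per bolt r_n = 1.2 l_c t F_u ≤ 2.4 d t F_u; upper limit = 2.4 × 22 × 16 × 410 / 1000 = 346.4 kN.
Edge bolt: l_c = 45 − 24/2 = 33 mm → 1.2 × 33 × 16 × 410 / 1000 = 259.8 → r_n = 259.8 kN.
Interior bolts: l_c = 85 − 24 = 61 mm → 1.2 × 61 × 16 × 410 / 1000 = 480.2 → r_n = 346.4 kN.
R_n = 1 × 259.8 + 3 × 346.4 = 1299 kN.
Allowable strength R_n/Ω = 1299 / 2 = 649 kN.

649 kN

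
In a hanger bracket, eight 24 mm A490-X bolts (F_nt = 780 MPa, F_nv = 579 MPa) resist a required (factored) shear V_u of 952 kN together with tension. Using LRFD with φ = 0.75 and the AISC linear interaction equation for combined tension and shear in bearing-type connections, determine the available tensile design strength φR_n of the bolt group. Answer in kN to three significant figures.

1470 kN

A_b = π·24²/4 = 452.4 mm²; f_rv = 952 × 1000 / (8 × 452.4) = 263 MPa.
F'_nt = 1.3 F_nt − (F_nt / φF_nv) f_rv = 1.3·780 − (780/(0.75·579))·263 = 541.5 MPa, capped at F_nt → F'_nt = 541.5 MPa.
R_n = F'_nt · A_b · n = 541.5 × 452.4 × 8 / 1000 = 1960 kN.
Design strength φR_n = 0.75 × 1960 = 1470 kN.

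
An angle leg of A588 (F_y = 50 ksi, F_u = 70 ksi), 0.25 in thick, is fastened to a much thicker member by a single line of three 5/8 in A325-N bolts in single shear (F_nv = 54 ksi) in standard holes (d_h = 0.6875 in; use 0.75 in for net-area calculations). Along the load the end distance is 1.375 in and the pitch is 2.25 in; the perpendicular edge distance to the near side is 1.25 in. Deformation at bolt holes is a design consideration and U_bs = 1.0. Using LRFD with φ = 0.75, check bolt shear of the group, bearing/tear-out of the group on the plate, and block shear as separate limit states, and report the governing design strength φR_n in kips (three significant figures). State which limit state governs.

Bolt shear: A_b = π·0.625²/4 = 0.3068 in²; R_n = 54 × 0.3068 × 3 × 1 = 49.7 kips → 0.75 × 49.7 = 37.3 kips.
Bearing: edge l_c = 1.031, r_n = 21.66 kips; interior l_c = 1.562, r_n = 26.25 kips; R_n = 21.66 + 2·26.25 = 74.16 kips → 55.6 kips.
Block shear: A_gv = 1.469, A_nv = 1, A_nt = 0.2188 in²; R_n = min(0.6F_uA_nv, 0.6F_yA_gv) + U_bs·F_u·A_nt = 57.31 kips → 43 kips.
Bolt shear governs: 37.3 kips.

37.3 kips (bolt shear governs)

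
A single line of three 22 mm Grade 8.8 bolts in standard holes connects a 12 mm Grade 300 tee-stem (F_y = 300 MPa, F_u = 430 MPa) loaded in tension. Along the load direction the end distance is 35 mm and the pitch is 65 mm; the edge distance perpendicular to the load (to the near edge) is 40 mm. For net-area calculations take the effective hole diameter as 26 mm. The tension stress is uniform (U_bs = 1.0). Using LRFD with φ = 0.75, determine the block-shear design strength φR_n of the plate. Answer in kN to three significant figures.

Shear plane L_v = 35 + 2·65 = 165 mm; A_gv = 165 × 12 = 1980 mm².
A_nv = (165 − 2.5·26) × 12 = 1200 mm².
A_nt = (40 − 0.5·26) × 12 = 324 mm².
0.6 F_u A_nv = 309.6 kN; 0.6 F_y A_gv = 356.4 kN → shear rupture governs the shear term.
R_n = 309.6 + 1.0 × 430 × 324 / 1000 = 448.9 kN.
Design strength φR_n = 0.75 × 448.9 = 337 kN.

337 kN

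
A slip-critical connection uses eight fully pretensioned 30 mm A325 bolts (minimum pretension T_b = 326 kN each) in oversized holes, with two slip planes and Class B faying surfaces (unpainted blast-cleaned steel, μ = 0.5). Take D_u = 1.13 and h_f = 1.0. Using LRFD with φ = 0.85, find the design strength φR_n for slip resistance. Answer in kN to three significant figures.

R_n = μ · D_u · h_f · T_b · n_s · n_b = 0.5 × 1.13 × 1.0 × 326 × 2 × 8 = 2947 kN.
Design strength φR_n = 0.85 × 2947 = 2500 kN.

2500 kN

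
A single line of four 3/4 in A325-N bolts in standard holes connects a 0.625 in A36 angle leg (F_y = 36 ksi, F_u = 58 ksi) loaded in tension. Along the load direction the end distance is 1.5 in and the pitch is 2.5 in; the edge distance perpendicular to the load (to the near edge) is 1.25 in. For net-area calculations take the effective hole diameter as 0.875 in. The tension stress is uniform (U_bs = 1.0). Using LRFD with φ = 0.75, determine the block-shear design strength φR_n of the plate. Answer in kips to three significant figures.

Shear plane L_v = 1.5 + 3·2.5 = 9 in; A_gv = 9 × 0.625 = 5.625 in².
A_nv = (9 − 3.5·0.875) × 0.625 = 3.711 in².
A_nt = (1.25 − 0.5·0.875) × 0.625 = 0.5078 in².
0.6 F_u A_nv = 129.1 kips; 0.6 F_y A_gv = 121.5 kips → shear yielding governs the shear term.
R_n = 121.5 + 1.0 × 58 × 0.5078 = 151 kips.
Design strength φR_n = 0.75 × 151 = 113 kips.

113 kips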